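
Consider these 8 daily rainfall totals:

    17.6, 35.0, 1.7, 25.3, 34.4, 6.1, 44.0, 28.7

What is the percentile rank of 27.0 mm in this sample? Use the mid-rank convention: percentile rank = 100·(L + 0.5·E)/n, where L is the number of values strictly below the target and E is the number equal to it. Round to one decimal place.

Sorted: 1.7, 6.1, 17.6, 25.3, 28.7, 34.4, 35.0, 44.0.
Count below 27.0: L = 4; count equal: E = 0; n = 8.
Percentile rank = 100·(4 + 0.5·0)/8 = 100·4/8 = 50.

50.0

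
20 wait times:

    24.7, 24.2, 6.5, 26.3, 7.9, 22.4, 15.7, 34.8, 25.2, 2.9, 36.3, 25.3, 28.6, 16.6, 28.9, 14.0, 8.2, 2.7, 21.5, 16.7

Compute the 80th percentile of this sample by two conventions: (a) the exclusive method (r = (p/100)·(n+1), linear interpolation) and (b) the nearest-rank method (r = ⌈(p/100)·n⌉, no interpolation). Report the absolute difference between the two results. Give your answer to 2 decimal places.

Sorted: 2.7, 2.9, 6.5, 7.9, 8.2, 14.0, 15.7, 16.6, 16.7, 21.5, 22.4, 24.2, 24.7, 25.2, 25.3, 26.3, 28.6, 28.9, 34.8, 36.3.
n = 20.
(a) r = 16.8; between ranks 16 (26.3) and 17 (28.6): 28.14.
(b) the nearest-rank method: rank 16 → 26.3.
|28.14 − 26.3| = 1.84.

1.84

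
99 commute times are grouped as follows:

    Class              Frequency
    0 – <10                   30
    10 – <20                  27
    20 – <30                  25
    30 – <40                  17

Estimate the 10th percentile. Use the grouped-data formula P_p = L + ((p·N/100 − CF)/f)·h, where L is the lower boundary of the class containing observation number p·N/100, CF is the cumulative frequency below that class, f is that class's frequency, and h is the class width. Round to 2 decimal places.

3.30

N = 99; target position k = 10/100 · 99 = 9.9.
Cumulative frequencies: 30, 57, 82, 99.
Observation 9.9 falls in the class 0 – <10.
L = 0, CF = 0, f = 30, h = 10.
P10 = 0 + ((9.9 − 0)/30)·10 = 0 + 3.3 = 3.3.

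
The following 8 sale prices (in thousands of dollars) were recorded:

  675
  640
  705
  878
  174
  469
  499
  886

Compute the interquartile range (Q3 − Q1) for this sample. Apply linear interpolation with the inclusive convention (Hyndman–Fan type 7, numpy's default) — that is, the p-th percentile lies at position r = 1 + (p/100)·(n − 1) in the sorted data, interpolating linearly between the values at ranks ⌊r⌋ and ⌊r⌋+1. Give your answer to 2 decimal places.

Sorted: 174, 469, 499, 640, 675, 705, 878, 886.
n = 8.
P25: r = 2.75; ranks 2–3 are 469, 499; interpolating gives 491.5.
P75: r = 6.25; ranks 6–7 are 705, 878; interpolating gives 748.25.
Difference: 748.25 − 491.5 = 256.75.

256.75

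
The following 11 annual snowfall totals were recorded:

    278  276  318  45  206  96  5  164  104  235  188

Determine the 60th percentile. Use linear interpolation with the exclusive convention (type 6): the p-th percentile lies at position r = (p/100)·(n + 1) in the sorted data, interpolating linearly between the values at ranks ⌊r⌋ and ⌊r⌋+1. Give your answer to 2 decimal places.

211.80

Sorted: 5, 45, 96, 104, 164, 188, 206, 235, 276, 278, 318.
n = 11.
r = (60/100)·(11 + 1) = 7.2.
Rank 7 is 206 and rank 8 is 235.
Interpolate: 206 + 0.2·(235 − 206) = 206 + 0.2·29 = 211.8.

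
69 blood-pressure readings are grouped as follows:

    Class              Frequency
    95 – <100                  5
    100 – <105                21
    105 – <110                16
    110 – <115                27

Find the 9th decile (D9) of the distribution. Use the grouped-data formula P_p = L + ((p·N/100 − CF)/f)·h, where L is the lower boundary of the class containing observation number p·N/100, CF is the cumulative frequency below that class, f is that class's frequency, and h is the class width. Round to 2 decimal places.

N = 69; target position k = 90/100 · 69 = 62.1.
Cumulative frequencies: 5, 26, 42, 69.
Observation 62.1 falls in the class 110 – <115.
L = 110, CF = 42, f = 27, h = 5.
P90 = 110 + ((62.1 − 42)/27)·5 = 110 + 3.72222 = 113.722.

113.72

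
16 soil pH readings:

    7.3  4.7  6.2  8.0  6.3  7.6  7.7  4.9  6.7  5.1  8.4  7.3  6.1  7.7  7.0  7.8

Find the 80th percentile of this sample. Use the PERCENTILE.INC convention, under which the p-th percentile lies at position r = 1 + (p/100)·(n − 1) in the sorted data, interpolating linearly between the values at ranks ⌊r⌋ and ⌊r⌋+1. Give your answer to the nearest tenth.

Sorted: 4.7, 4.9, 5.1, 6.1, 6.2, 6.3, 6.7, 7.0, 7.3, 7.3, 7.6, 7.7, 7.7, 7.8, 8.0, 8.4.
n = 16.
r = 1 + (80/100)·(16 − 1) = 1 + 12 = 13.
r is an integer, so P80 is the value at rank 13: 7.7.

7.7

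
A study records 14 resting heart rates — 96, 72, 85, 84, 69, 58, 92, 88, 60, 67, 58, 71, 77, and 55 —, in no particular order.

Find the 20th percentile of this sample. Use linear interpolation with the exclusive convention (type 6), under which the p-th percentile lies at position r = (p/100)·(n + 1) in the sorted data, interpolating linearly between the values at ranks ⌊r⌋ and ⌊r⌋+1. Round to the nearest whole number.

Sorted: 55, 58, 58, 60, 67, 69, 71, 72, 77, 84, 85, 88, 92, 96.
n = 14.
r = (20/100)·(14 + 1) = 3.
r is an integer, so P20 is the value at rank 3: 58.

58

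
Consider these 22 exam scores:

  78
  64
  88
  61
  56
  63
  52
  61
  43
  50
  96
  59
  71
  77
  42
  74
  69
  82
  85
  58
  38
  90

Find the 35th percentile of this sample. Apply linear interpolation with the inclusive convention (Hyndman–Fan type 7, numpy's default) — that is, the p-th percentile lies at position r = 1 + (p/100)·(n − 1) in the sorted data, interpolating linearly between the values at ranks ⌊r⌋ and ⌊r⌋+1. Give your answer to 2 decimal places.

Sorted: 38, 42, 43, 50, 52, 56, 58, 59, 61, 61, 63, 64, 69, 71, 74, 77, 78, 82, 85, 88, 90, 96.
n = 22.
r = 1 + (35/100)·(22 − 1) = 1 + 7.35 = 8.35.
Rank 8 is 59 and rank 9 is 61.
Interpolate: 59 + 0.35·(61 − 59) = 59 + 0.35·2 = 59.7.

59.70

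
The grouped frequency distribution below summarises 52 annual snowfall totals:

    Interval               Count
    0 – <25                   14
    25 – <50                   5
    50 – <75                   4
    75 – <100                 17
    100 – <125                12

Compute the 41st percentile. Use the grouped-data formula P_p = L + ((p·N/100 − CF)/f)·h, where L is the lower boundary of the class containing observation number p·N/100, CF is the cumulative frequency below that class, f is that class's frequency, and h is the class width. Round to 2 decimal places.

N = 52; target position k = 41/100 · 52 = 21.32.
Cumulative frequencies: 14, 19, 23, 40, 52.
Observation 21.32 falls in the class 50 – <75.
L = 50, CF = 19, f = 4, h = 25.
P41 = 50 + ((21.32 − 19)/4)·25 = 50 + 14.5 = 64.5.

64.50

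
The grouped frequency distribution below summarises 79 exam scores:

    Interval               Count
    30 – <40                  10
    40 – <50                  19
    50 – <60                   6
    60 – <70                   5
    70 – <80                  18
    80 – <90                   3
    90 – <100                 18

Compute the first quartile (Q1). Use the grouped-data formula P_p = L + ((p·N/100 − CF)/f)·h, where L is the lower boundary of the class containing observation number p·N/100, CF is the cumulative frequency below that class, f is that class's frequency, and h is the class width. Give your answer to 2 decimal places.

N = 79; target position k = 25/100 · 79 = 19.75.
Cumulative frequencies: 10, 29, 35, 40, 58, 61, 79.
Observation 19.75 falls in the class 40 – <50.
L = 40, CF = 10, f = 19, h = 10.
P25 = 40 + ((19.75 − 10)/19)·10 = 40 + 5.13158 = 45.1316.

45.13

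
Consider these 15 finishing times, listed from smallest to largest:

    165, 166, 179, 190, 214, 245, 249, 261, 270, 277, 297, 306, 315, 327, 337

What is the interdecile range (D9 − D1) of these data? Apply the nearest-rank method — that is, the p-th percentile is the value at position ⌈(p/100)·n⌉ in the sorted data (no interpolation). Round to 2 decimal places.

n = 15.
P10: rank ⌈10/100·15⌉ = 2 → 166.
P90: rank ⌈90/100·15⌉ = 14 → 327.
Difference: 327 − 166 = 161.

161.00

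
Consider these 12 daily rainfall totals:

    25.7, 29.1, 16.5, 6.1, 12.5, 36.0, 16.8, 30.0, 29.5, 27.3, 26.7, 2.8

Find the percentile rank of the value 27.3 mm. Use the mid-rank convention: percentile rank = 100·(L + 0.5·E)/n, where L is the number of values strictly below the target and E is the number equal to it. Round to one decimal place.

62.5

Sorted: 2.8, 6.1, 12.5, 16.5, 16.8, 25.7, 26.7, 27.3, 29.1, 29.5, 30.0, 36.0.
Count below 27.3: L = 7; count equal: E = 1; n = 12.
Percentile rank = 100·(7 + 0.5·1)/12 = 100·7.5/12 = 62.5.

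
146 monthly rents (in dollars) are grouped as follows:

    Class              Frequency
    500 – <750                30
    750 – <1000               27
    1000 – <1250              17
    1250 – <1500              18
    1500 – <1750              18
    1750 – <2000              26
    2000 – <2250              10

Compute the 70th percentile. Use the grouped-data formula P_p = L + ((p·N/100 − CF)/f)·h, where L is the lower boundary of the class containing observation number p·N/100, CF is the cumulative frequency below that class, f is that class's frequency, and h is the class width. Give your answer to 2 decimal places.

1641.67

N = 146; target position k = 70/100 · 146 = 102.2.
Cumulative frequencies: 30, 57, 74, 92, 110, 136, 146.
Observation 102.2 falls in the class 1500 – <1750.
L = 1500, CF = 92, f = 18, h = 250.
P70 = 1500 + ((102.2 − 92)/18)·250 = 1500 + 141.667 = 1641.67.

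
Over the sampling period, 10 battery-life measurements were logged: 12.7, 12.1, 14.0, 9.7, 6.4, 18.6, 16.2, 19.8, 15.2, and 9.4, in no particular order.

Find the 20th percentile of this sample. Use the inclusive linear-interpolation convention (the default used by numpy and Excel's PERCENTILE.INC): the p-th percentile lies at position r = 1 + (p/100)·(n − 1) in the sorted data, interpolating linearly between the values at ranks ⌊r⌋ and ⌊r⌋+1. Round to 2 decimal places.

Sorted: 6.4, 9.4, 9.7, 12.1, 12.7, 14.0, 15.2, 16.2, 18.6, 19.8.
n = 10.
r = 1 + (20/100)·(10 − 1) = 1 + 1.8 = 2.8.
Rank 2 is 9.4 and rank 3 is 9.7.
Interpolate: 9.4 + 0.8·(9.7 − 9.4) = 9.4 + 0.8·0.3 = 9.64.

9.64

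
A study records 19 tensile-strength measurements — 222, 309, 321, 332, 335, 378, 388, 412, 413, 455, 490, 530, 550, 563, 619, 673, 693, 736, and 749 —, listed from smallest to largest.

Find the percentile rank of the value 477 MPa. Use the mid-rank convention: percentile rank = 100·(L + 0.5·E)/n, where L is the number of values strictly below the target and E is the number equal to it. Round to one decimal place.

52.6

Count below 477: L = 10; count equal: E = 0; n = 19.
Percentile rank = 100·(10 + 0.5·0)/19 = 100·10/19 = 52.63.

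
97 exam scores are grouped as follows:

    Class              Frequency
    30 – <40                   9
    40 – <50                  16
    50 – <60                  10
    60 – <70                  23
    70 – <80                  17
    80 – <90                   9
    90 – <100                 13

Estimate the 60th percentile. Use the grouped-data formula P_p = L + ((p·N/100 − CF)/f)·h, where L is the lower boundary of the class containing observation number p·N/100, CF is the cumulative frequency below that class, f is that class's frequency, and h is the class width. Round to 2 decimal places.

N = 97; target position k = 60/100 · 97 = 58.2.
Cumulative frequencies: 9, 25, 35, 58, 75, 84, 97.
Observation 58.2 falls in the class 70 – <80.
L = 70, CF = 58, f = 17, h = 10.
P60 = 70 + ((58.2 − 58)/17)·10 = 70 + 0.117647 = 70.1176.

70.12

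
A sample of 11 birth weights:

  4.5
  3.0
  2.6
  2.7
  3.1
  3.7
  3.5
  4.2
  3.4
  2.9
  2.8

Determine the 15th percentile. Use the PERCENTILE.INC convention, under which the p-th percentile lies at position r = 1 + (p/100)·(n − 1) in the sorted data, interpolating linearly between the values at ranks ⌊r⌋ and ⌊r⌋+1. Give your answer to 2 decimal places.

2.75

Sorted: 2.6, 2.7, 2.8, 2.9, 3.0, 3.1, 3.4, 3.5, 3.7, 4.2, 4.5.
n = 11.
r = 1 + (15/100)·(11 − 1) = 1 + 1.5 = 2.5.
Rank 2 is 2.7 and rank 3 is 2.8.
Interpolate: 2.7 + 0.5·(2.8 − 2.7) = 2.7 + 0.5·0.1 = 2.75.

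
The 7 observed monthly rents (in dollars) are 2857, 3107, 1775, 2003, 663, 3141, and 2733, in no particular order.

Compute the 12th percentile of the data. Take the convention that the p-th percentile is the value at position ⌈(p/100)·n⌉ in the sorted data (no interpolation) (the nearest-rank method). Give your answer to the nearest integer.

663

Sorted: 663, 1775, 2003, 2733, 2857, 3107, 3141.
n = 7.
Position = ⌈12/100 · 7⌉ = ⌈0.84⌉ = 1.
The value at rank 1 is 663.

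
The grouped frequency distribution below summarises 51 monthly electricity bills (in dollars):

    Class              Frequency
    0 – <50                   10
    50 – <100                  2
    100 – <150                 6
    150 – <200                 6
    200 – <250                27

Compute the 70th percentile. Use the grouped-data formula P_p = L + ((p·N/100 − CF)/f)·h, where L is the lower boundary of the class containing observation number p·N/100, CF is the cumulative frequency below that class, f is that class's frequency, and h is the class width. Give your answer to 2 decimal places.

N = 51; target position k = 70/100 · 51 = 35.7.
Cumulative frequencies: 10, 12, 18, 24, 51.
Observation 35.7 falls in the class 200 – <250.
L = 200, CF = 24, f = 27, h = 50.
P70 = 200 + ((35.7 − 24)/27)·50 = 200 + 21.6667 = 221.667.

221.67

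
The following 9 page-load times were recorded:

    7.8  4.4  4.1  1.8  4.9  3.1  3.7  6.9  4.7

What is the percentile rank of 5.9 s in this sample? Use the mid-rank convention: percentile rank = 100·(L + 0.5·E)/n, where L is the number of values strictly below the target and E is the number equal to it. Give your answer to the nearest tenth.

Sorted: 1.8, 3.1, 3.7, 4.1, 4.4, 4.7, 4.9, 6.9, 7.8.
Count below 5.9: L = 7; count equal: E = 0; n = 9.
Percentile rank = 100·(7 + 0.5·0)/9 = 100·7/9 = 77.78.

77.8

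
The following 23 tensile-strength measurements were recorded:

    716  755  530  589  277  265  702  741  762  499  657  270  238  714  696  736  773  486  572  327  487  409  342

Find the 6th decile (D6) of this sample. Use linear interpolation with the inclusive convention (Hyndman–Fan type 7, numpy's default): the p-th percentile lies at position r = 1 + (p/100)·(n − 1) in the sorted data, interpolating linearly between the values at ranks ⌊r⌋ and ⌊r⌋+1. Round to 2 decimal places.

Sorted: 238, 265, 270, 277, 327, 342, 409, 486, 487, 499, 530, 572, 589, 657, 696, 702, 714, 716, 736, 741, 755, 762, 773.
n = 23.
r = 1 + (60/100)·(23 − 1) = 1 + 13.2 = 14.2.
Rank 14 is 657 and rank 15 is 696.
Interpolate: 657 + 0.2·(696 − 657) = 657 + 0.2·39 = 664.8.

664.80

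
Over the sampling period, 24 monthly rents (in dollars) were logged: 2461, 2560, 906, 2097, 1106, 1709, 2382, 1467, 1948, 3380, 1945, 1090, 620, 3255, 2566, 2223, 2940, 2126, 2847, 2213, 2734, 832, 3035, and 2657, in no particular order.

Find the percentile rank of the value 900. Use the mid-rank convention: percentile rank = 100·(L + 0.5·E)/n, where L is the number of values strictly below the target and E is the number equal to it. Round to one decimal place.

8.3

Sorted: 620, 832, 906, 1090, 1106, 1467, 1709, 1945, 1948, 2097, 2126, 2213, 2223, 2382, 2461, 2560, 2566, 2657, 2734, 2847, 2940, 3035, 3255, 3380.
Count below 900: L = 2; count equal: E = 0; n = 24.
Percentile rank = 100·(2 + 0.5·0)/24 = 100·2/24 = 8.333.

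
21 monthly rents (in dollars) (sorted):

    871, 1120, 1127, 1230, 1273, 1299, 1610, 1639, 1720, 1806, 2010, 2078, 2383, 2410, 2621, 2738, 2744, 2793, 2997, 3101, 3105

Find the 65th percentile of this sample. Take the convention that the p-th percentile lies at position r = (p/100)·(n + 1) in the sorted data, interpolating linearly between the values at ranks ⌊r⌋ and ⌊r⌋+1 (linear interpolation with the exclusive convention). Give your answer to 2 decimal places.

2473.30

n = 21.
r = (65/100)·(21 + 1) = 14.3.
Rank 14 is 2410 and rank 15 is 2621.
Interpolate: 2410 + 0.3·(2621 − 2410) = 2410 + 0.3·211 = 2473.3.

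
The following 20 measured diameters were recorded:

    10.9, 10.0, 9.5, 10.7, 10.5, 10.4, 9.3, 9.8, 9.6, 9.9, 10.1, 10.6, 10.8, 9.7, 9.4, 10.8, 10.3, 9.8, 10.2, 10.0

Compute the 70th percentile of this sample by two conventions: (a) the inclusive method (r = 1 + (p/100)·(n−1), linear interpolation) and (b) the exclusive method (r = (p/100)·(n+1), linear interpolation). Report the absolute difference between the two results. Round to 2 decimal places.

Sorted: 9.3, 9.4, 9.5, 9.6, 9.7, 9.8, 9.8, 9.9, 10.0, 10.0, 10.1, 10.2, 10.3, 10.4, 10.5, 10.6, 10.7, 10.8, 10.8, 10.9.
n = 20.
(a) r = 14.3; between ranks 14 (10.4) and 15 (10.5): 10.43.
(b) r = 14.7; between ranks 14 (10.4) and 15 (10.5): 10.47.
|10.43 − 10.47| = 0.04.

0.04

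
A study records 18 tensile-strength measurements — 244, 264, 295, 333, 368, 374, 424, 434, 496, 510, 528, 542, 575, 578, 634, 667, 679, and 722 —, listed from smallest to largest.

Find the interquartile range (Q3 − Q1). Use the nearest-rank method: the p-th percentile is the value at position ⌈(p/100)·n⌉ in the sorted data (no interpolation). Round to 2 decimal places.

210.00

n = 18.
P25: rank ⌈25/100·18⌉ = 5 → 368.
P75: rank ⌈75/100·18⌉ = 14 → 578.
Difference: 578 − 368 = 210.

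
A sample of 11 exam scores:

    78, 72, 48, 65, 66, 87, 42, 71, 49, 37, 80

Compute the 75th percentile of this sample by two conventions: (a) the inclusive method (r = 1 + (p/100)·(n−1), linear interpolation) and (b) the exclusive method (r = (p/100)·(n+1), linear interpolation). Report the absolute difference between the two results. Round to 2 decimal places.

3.00

Sorted: 37, 42, 48, 49, 65, 66, 71, 72, 78, 80, 87.
n = 11.
(a) r = 8.5; between ranks 8 (72) and 9 (78): 75.
(b) r = 9 → value at rank 9 = 78.
|75 − 78| = 3.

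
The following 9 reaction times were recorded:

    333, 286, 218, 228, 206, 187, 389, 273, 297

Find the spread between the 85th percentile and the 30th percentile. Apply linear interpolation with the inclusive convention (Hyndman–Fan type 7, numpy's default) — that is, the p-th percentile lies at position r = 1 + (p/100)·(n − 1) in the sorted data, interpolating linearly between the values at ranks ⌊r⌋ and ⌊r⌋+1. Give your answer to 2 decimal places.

103.80

Sorted: 187, 206, 218, 228, 273, 286, 297, 333, 389.
n = 9.
P30: r = 3.4; ranks 3–4 are 218, 228; interpolating gives 222.
P85: r = 7.8; ranks 7–8 are 297, 333; interpolating gives 325.8.
Difference: 325.8 − 222 = 103.8.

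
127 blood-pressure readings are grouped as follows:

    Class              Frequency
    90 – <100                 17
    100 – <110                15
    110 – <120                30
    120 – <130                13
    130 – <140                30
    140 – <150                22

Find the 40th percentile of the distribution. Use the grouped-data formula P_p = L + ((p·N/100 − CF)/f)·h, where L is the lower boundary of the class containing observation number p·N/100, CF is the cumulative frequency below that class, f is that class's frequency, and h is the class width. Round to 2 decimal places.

116.27

N = 127; target position k = 40/100 · 127 = 50.8.
Cumulative frequencies: 17, 32, 62, 75, 105, 127.
Observation 50.8 falls in the class 110 – <120.
L = 110, CF = 32, f = 30, h = 10.
P40 = 110 + ((50.8 − 32)/30)·10 = 110 + 6.26667 = 116.267.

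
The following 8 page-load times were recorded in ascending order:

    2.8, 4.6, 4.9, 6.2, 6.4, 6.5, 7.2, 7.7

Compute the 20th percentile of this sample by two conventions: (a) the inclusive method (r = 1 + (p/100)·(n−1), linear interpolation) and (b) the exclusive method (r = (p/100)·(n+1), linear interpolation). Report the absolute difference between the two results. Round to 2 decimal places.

0.48

n = 8.
(a) r = 2.4; between ranks 2 (4.6) and 3 (4.9): 4.72.
(b) r = 1.8; between ranks 1 (2.8) and 2 (4.6): 4.24.
|4.72 − 4.24| = 0.48.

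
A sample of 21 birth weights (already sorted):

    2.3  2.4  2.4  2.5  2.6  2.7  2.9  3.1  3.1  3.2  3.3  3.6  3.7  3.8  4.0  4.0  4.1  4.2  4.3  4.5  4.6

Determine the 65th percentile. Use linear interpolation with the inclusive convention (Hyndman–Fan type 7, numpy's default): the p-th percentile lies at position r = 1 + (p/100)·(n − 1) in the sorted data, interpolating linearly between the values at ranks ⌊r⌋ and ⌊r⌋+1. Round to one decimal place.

n = 21.
r = 1 + (65/100)·(21 − 1) = 1 + 13 = 14.
r is an integer, so P65 is the value at rank 14: 3.8.

3.8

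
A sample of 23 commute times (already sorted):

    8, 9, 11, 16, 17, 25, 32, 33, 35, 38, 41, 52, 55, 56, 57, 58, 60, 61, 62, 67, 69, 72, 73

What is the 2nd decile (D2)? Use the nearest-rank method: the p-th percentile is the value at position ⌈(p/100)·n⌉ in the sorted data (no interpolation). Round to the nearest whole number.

n = 23.
Position = ⌈20/100 · 23⌉ = ⌈4.6⌉ = 5.
The value at rank 5 is 17.

17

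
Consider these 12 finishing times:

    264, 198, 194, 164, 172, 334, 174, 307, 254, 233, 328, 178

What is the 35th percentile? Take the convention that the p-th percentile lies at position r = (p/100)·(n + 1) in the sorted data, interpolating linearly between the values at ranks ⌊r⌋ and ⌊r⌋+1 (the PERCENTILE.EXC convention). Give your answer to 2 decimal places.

Sorted: 164, 172, 174, 178, 194, 198, 233, 254, 264, 307, 328, 334.
n = 12.
r = (35/100)·(12 + 1) = 4.55.
Rank 4 is 178 and rank 5 is 194.
Interpolate: 178 + 0.55·(194 − 178) = 178 + 0.55·16 = 186.8.

186.80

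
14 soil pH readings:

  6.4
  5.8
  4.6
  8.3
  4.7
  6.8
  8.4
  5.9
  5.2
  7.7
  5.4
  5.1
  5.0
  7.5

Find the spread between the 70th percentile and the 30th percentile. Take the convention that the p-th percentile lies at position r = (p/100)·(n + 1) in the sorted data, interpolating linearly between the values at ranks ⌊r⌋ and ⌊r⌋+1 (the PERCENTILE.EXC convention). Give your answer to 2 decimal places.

2.00

Sorted: 4.6, 4.7, 5.0, 5.1, 5.2, 5.4, 5.8, 5.9, 6.4, 6.8, 7.5, 7.7, 8.3, 8.4.
n = 14.
P30: r = 4.5; ranks 4–5 are 5.1, 5.2; interpolating gives 5.15.
P70: r = 10.5; ranks 10–11 are 6.8, 7.5; interpolating gives 7.15.
Difference: 7.15 − 5.15 = 2.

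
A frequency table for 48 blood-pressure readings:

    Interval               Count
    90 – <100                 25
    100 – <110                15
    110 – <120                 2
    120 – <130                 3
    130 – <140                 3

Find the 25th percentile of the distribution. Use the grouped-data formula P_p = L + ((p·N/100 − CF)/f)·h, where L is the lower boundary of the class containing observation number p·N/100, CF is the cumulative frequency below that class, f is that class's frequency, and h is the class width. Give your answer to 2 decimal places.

N = 48; target position k = 25/100 · 48 = 12.
Cumulative frequencies: 25, 40, 42, 45, 48.
Observation 12 falls in the class 90 – <100.
L = 90, CF = 0, f = 25, h = 10.
P25 = 90 + ((12 − 0)/25)·10 = 90 + 4.8 = 94.8.

94.80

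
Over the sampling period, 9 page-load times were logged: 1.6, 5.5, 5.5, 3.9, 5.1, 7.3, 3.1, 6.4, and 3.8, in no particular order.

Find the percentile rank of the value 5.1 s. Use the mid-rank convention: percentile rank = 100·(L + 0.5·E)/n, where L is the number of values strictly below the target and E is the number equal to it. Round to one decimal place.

Sorted: 1.6, 3.1, 3.8, 3.9, 5.1, 5.5, 5.5, 6.4, 7.3.
Count below 5.1: L = 4; count equal: E = 1; n = 9.
Percentile rank = 100·(4 + 0.5·1)/9 = 100·4.5/9 = 50.

50.0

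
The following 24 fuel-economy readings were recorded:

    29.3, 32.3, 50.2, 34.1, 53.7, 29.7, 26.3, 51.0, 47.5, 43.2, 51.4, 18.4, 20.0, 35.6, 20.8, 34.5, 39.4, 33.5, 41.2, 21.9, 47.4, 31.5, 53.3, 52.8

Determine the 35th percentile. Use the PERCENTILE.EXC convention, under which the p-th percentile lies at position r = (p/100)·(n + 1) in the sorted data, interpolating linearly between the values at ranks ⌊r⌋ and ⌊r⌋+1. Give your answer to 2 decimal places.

32.10

Sorted: 18.4, 20.0, 20.8, 21.9, 26.3, 29.3, 29.7, 31.5, 32.3, 33.5, 34.1, 34.5, 35.6, 39.4, 41.2, 43.2, 47.4, 47.5, 50.2, 51.0, 51.4, 52.8, 53.3, 53.7.
n = 24.
r = (35/100)·(24 + 1) = 8.75.
Rank 8 is 31.5 and rank 9 is 32.3.
Interpolate: 31.5 + 0.75·(32.3 − 31.5) = 31.5 + 0.75·0.8 = 32.1.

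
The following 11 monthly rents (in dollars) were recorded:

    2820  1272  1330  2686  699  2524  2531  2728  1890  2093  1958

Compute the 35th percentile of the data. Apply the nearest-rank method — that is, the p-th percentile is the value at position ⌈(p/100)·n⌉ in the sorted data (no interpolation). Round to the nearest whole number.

1890

Sorted: 699, 1272, 1330, 1890, 1958, 2093, 2524, 2531, 2686, 2728, 2820.
n = 11.
Position = ⌈35/100 · 11⌉ = ⌈3.85⌉ = 4.
The value at rank 4 is 1890.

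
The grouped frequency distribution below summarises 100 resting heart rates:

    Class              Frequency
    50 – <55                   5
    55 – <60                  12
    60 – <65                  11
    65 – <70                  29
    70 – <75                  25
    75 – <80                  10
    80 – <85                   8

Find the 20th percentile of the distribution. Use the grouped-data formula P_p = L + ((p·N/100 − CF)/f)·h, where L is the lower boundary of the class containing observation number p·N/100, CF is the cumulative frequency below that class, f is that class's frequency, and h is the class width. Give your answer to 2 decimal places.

N = 100; target position k = 20/100 · 100 = 20.
Cumulative frequencies: 5, 17, 28, 57, 82, 92, 100.
Observation 20 falls in the class 60 – <65.
L = 60, CF = 17, f = 11, h = 5.
P20 = 60 + ((20 − 17)/11)·5 = 60 + 1.36364 = 61.3636.

61.36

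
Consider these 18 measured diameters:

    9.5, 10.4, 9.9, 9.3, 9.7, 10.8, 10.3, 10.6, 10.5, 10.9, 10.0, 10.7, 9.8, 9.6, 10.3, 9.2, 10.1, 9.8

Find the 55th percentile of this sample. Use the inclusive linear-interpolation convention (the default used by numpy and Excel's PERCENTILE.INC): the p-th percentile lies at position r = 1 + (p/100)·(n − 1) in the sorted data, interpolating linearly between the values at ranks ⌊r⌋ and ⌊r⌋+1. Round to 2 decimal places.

Sorted: 9.2, 9.3, 9.5, 9.6, 9.7, 9.8, 9.8, 9.9, 10.0, 10.1, 10.3, 10.3, 10.4, 10.5, 10.6, 10.7, 10.8, 10.9.
n = 18.
r = 1 + (55/100)·(18 − 1) = 1 + 9.35 = 10.35.
Rank 10 is 10.1 and rank 11 is 10.3.
Interpolate: 10.1 + 0.35·(10.3 − 10.1) = 10.1 + 0.35·0.2 = 10.17.

10.17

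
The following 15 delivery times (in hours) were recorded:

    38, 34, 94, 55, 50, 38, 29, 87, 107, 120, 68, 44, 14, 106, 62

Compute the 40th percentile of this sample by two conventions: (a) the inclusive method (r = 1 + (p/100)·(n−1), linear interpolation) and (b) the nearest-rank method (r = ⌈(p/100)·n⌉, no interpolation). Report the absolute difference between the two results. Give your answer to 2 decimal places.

Sorted: 14, 29, 34, 38, 38, 44, 50, 55, 62, 68, 87, 94, 106, 107, 120.
n = 15.
(a) r = 6.6; between ranks 6 (44) and 7 (50): 47.6.
(b) the nearest-rank method: rank 6 → 44.
|47.6 − 44| = 3.6.

3.60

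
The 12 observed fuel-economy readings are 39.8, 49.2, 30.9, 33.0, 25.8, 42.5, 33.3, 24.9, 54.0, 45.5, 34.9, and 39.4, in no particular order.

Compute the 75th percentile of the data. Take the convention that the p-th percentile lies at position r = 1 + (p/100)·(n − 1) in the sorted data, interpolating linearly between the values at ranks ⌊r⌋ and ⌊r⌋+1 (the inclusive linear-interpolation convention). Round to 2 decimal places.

43.25

Sorted: 24.9, 25.8, 30.9, 33.0, 33.3, 34.9, 39.4, 39.8, 42.5, 45.5, 49.2, 54.0.
n = 12.
r = 1 + (75/100)·(12 − 1) = 1 + 8.25 = 9.25.
Rank 9 is 42.5 and rank 10 is 45.5.
Interpolate: 42.5 + 0.25·(45.5 − 42.5) = 42.5 + 0.25·3 = 43.25.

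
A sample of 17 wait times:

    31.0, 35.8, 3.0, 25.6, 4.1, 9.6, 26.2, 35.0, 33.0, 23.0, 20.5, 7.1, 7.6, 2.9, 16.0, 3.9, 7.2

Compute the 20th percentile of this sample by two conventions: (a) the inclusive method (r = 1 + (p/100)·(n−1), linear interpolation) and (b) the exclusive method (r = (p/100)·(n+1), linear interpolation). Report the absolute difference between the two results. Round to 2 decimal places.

Sorted: 2.9, 3.0, 3.9, 4.1, 7.1, 7.2, 7.6, 9.6, 16.0, 20.5, 23.0, 25.6, 26.2, 31.0, 33.0, 35.0, 35.8.
n = 17.
(a) r = 4.2; between ranks 4 (4.1) and 5 (7.1): 4.7.
(b) r = 3.6; between ranks 3 (3.9) and 4 (4.1): 4.02.
|4.7 − 4.02| = 0.68.

0.68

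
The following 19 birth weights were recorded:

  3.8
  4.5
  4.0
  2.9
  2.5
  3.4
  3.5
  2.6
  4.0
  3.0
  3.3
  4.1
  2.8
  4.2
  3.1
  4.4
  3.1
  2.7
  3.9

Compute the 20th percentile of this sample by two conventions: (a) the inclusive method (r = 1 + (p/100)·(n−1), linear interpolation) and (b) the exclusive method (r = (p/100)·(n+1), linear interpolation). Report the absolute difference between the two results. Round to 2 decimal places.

0.06

Sorted: 2.5, 2.6, 2.7, 2.8, 2.9, 3.0, 3.1, 3.1, 3.3, 3.4, 3.5, 3.8, 3.9, 4.0, 4.0, 4.1, 4.2, 4.4, 4.5.
n = 19.
(a) r = 4.6; between ranks 4 (2.8) and 5 (2.9): 2.86.
(b) r = 4 → value at rank 4 = 2.8.
|2.86 − 2.8| = 0.06.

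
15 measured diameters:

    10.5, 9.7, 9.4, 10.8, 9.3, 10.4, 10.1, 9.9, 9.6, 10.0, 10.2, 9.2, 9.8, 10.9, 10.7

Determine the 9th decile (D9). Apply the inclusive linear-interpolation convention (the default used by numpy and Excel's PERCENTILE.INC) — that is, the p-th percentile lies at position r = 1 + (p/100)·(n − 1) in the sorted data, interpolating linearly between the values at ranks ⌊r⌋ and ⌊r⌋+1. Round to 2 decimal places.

Sorted: 9.2, 9.3, 9.4, 9.6, 9.7, 9.8, 9.9, 10.0, 10.1, 10.2, 10.4, 10.5, 10.7, 10.8, 10.9.
n = 15.
r = 1 + (90/100)·(15 − 1) = 1 + 12.6 = 13.6.
Rank 13 is 10.7 and rank 14 is 10.8.
Interpolate: 10.7 + 0.6·(10.8 − 10.7) = 10.7 + 0.6·0.1 = 10.76.

10.76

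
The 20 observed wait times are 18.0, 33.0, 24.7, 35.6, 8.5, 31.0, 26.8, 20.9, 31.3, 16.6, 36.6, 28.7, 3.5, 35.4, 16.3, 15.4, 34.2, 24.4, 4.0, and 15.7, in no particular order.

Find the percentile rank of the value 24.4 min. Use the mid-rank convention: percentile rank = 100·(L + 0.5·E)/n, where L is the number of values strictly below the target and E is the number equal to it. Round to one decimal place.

Sorted: 3.5, 4.0, 8.5, 15.4, 15.7, 16.3, 16.6, 18.0, 20.9, 24.4, 24.7, 26.8, 28.7, 31.0, 31.3, 33.0, 34.2, 35.4, 35.6, 36.6.
Count below 24.4: L = 9; count equal: E = 1; n = 20.
Percentile rank = 100·(9 + 0.5·1)/20 = 100·9.5/20 = 47.5.

47.5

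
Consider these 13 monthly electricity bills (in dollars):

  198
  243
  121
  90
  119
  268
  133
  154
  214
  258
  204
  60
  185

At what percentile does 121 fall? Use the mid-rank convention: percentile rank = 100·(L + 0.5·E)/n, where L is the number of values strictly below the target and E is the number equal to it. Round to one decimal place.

Sorted: 60, 90, 119, 121, 133, 154, 185, 198, 204, 214, 243, 258, 268.
Count below 121: L = 3; count equal: E = 1; n = 13.
Percentile rank = 100·(3 + 0.5·1)/13 = 100·3.5/13 = 26.92.

26.9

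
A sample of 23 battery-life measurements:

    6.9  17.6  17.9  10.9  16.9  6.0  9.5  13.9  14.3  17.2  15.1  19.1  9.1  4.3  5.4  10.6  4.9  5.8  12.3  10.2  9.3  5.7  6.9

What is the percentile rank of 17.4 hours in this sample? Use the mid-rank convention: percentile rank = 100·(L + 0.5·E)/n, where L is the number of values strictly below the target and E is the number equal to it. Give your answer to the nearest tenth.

87.0

Sorted: 4.3, 4.9, 5.4, 5.7, 5.8, 6.0, 6.9, 6.9, 9.1, 9.3, 9.5, 10.2, 10.6, 10.9, 12.3, 13.9, 14.3, 15.1, 16.9, 17.2, 17.6, 17.9, 19.1.
Count below 17.4: L = 20; count equal: E = 0; n = 23.
Percentile rank = 100·(20 + 0.5·0)/23 = 100·20/23 = 86.96.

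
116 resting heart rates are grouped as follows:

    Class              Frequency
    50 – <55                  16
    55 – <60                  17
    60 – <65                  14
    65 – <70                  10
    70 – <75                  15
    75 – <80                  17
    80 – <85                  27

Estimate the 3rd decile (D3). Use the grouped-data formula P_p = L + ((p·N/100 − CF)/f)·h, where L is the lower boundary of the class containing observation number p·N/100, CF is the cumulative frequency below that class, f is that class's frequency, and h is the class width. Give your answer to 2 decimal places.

60.64

N = 116; target position k = 30/100 · 116 = 34.8.
Cumulative frequencies: 16, 33, 47, 57, 72, 89, 116.
Observation 34.8 falls in the class 60 – <65.
L = 60, CF = 33, f = 14, h = 5.
P30 = 60 + ((34.8 − 33)/14)·5 = 60 + 0.642857 = 60.6429.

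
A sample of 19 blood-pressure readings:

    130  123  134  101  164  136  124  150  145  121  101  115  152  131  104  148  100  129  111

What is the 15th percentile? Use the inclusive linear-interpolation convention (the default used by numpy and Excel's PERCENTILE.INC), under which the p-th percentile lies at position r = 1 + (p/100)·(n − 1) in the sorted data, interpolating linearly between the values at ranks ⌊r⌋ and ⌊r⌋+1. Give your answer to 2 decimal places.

Sorted: 100, 101, 101, 104, 111, 115, 121, 123, 124, 129, 130, 131, 134, 136, 145, 148, 150, 152, 164.
n = 19.
r = 1 + (15/100)·(19 − 1) = 1 + 2.7 = 3.7.
Rank 3 is 101 and rank 4 is 104.
Interpolate: 101 + 0.7·(104 − 101) = 101 + 0.7·3 = 103.1.

103.10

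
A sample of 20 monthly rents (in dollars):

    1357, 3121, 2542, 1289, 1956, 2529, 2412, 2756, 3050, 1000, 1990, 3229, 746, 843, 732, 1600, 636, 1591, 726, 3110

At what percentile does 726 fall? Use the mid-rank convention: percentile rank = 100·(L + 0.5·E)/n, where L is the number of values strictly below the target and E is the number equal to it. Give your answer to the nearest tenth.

Sorted: 636, 726, 732, 746, 843, 1000, 1289, 1357, 1591, 1600, 1956, 1990, 2412, 2529, 2542, 2756, 3050, 3110, 3121, 3229.
Count below 726: L = 1; count equal: E = 1; n = 20.
Percentile rank = 100·(1 + 0.5·1)/20 = 100·1.5/20 = 7.5.

7.5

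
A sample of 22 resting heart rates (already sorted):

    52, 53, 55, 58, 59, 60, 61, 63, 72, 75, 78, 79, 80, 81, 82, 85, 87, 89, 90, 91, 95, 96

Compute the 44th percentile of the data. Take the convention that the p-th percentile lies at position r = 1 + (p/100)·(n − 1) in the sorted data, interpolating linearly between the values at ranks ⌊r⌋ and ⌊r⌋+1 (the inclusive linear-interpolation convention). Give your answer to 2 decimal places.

75.72

n = 22.
r = 1 + (44/100)·(22 − 1) = 1 + 9.24 = 10.24.
Rank 10 is 75 and rank 11 is 78.
Interpolate: 75 + 0.24·(78 − 75) = 75 + 0.24·3 = 75.72.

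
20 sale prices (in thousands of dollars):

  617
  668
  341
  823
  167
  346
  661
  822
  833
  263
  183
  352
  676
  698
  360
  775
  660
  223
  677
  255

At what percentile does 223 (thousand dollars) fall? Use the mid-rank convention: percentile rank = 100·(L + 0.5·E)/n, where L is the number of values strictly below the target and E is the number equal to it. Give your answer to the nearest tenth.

Sorted: 167, 183, 223, 255, 263, 341, 346, 352, 360, 617, 660, 661, 668, 676, 677, 698, 775, 822, 823, 833.
Count below 223: L = 2; count equal: E = 1; n = 20.
Percentile rank = 100·(2 + 0.5·1)/20 = 100·2.5/20 = 12.5.

12.5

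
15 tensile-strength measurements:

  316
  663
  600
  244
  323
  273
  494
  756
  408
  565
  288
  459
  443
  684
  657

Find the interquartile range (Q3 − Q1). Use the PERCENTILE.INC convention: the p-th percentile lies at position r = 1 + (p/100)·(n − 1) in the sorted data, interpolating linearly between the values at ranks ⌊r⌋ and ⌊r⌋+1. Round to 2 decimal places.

Sorted: 244, 273, 288, 316, 323, 408, 443, 459, 494, 565, 600, 657, 663, 684, 756.
n = 15.
P25: r = 4.5; ranks 4–5 are 316, 323; interpolating gives 319.5.
P75: r = 11.5; ranks 11–12 are 600, 657; interpolating gives 628.5.
Difference: 628.5 − 319.5 = 309.

309.00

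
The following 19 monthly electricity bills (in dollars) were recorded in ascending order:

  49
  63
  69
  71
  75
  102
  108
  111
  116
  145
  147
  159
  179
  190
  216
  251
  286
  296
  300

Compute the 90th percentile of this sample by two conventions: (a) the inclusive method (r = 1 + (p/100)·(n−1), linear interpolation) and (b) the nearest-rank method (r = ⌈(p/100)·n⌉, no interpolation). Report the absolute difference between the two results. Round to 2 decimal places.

8.00

n = 19.
(a) r = 17.2; between ranks 17 (286) and 18 (296): 288.
(b) the nearest-rank method: rank 18 → 296.
|288 − 296| = 8.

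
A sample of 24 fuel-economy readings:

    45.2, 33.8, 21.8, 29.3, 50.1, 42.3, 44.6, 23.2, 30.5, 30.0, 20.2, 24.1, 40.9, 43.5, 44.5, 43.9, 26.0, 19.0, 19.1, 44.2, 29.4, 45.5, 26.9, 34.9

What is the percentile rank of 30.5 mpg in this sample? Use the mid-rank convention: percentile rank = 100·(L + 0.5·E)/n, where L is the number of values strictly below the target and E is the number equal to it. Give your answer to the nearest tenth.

Sorted: 19.0, 19.1, 20.2, 21.8, 23.2, 24.1, 26.0, 26.9, 29.3, 29.4, 30.0, 30.5, 33.8, 34.9, 40.9, 42.3, 43.5, 43.9, 44.2, 44.5, 44.6, 45.2, 45.5, 50.1.
Count below 30.5: L = 11; count equal: E = 1; n = 24.
Percentile rank = 100·(11 + 0.5·1)/24 = 100·11.5/24 = 47.92.

47.9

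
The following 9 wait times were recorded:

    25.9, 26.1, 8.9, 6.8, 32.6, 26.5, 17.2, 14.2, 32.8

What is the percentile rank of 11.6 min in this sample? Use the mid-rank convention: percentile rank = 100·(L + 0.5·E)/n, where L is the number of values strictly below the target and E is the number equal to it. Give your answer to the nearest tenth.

22.2

Sorted: 6.8, 8.9, 14.2, 17.2, 25.9, 26.1, 26.5, 32.6, 32.8.
Count below 11.6: L = 2; count equal: E = 0; n = 9.
Percentile rank = 100·(2 + 0.5·0)/9 = 100·2/9 = 22.22.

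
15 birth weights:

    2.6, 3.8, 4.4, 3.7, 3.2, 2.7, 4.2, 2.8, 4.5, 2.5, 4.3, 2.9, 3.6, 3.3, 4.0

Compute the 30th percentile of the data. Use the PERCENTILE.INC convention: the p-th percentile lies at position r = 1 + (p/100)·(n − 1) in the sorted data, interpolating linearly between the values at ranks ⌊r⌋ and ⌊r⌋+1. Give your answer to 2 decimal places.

2.96

Sorted: 2.5, 2.6, 2.7, 2.8, 2.9, 3.2, 3.3, 3.6, 3.7, 3.8, 4.0, 4.2, 4.3, 4.4, 4.5.
n = 15.
r = 1 + (30/100)·(15 − 1) = 1 + 4.2 = 5.2.
Rank 5 is 2.9 and rank 6 is 3.2.
Interpolate: 2.9 + 0.2·(3.2 − 2.9) = 2.9 + 0.2·0.3 = 2.96.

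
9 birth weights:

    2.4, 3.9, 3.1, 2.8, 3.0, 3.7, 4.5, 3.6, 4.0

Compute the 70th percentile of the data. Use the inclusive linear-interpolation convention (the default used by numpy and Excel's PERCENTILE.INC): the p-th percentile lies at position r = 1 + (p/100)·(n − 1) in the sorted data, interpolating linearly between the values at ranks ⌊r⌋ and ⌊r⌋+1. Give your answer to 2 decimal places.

3.82

Sorted: 2.4, 2.8, 3.0, 3.1, 3.6, 3.7, 3.9, 4.0, 4.5.
n = 9.
r = 1 + (70/100)·(9 − 1) = 1 + 5.6 = 6.6.
Rank 6 is 3.7 and rank 7 is 3.9.
Interpolate: 3.7 + 0.6·(3.9 − 3.7) = 3.7 + 0.6·0.2 = 3.82.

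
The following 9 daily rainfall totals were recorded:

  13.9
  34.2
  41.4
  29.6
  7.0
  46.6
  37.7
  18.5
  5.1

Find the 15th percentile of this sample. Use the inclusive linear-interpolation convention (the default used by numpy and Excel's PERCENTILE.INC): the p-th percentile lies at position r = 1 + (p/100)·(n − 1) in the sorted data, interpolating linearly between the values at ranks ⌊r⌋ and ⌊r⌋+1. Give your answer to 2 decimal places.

8.38

Sorted: 5.1, 7.0, 13.9, 18.5, 29.6, 34.2, 37.7, 41.4, 46.6.
n = 9.
r = 1 + (15/100)·(9 − 1) = 1 + 1.2 = 2.2.
Rank 2 is 7.0 and rank 3 is 13.9.
Interpolate: 7.0 + 0.2·(13.9 − 7.0) = 7.0 + 0.2·6.9 = 8.38.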